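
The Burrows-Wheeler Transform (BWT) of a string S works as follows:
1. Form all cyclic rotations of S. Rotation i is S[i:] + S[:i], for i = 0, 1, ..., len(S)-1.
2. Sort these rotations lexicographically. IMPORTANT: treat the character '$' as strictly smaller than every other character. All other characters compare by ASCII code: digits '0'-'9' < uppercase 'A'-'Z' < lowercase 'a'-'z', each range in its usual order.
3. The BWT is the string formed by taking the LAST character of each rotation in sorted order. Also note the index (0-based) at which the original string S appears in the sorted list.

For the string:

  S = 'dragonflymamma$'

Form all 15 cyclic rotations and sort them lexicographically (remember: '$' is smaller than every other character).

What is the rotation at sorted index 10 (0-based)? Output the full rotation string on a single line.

Answer: mma$dragonflyma

Derivation:
All 15 rotations (rotation i = S[i:]+S[:i]):
  rot[0] = dragonflymamma$
  rot[1] = ragonflymamma$d
  rot[2] = agonflymamma$dr
  rot[3] = gonflymamma$dra
  rot[4] = onflymamma$drag
  rot[5] = nflymamma$drago
  rot[6] = flymamma$dragon
  rot[7] = lymamma$dragonf
  rot[8] = ymamma$dragonfl
  rot[9] = mamma$dragonfly
  rot[10] = amma$dragonflym
  rot[11] = mma$dragonflyma
  rot[12] = ma$dragonflymam
  rot[13] = a$dragonflymamm
  rot[14] = $dragonflymamma
Sorted (with $ < everything):
  sorted[0] = $dragonflymamma
  sorted[1] = a$dragonflymamm
  sorted[2] = agonflymamma$dr
  sorted[3] = amma$dragonflym
  sorted[4] = dragonflymamma$
  sorted[5] = flymamma$dragon
  sorted[6] = gonflymamma$dra
  sorted[7] = lymamma$dragonf
  sorted[8] = ma$dragonflymam
  sorted[9] = mamma$dragonfly
  sorted[10] = mma$dragonflyma
  sorted[11] = nflymamma$drago
  sorted[12] = onflymamma$drag
  sorted[13] = ragonflymamma$d
  sorted[14] = ymamma$dragonfl
sorted[10] = mma$dragonflyma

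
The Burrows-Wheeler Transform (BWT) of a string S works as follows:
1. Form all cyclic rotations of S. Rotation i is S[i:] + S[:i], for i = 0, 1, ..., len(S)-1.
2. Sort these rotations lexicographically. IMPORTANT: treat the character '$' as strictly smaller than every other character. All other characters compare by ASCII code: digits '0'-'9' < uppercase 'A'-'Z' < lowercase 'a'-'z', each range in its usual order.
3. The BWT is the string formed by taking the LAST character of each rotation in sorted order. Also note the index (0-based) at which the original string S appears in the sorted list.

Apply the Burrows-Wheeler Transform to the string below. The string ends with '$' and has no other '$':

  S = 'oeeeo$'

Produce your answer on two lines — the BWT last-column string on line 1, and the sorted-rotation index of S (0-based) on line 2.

All 6 rotations (rotation i = S[i:]+S[:i]):
  rot[0] = oeeeo$
  rot[1] = eeeo$o
  rot[2] = eeo$oe
  rot[3] = eo$oee
  rot[4] = o$oeee
  rot[5] = $oeeeo
Sorted (with $ < everything):
  sorted[0] = $oeeeo  (last char: 'o')
  sorted[1] = eeeo$o  (last char: 'o')
  sorted[2] = eeo$oe  (last char: 'e')
  sorted[3] = eo$oee  (last char: 'e')
  sorted[4] = o$oeee  (last char: 'e')
  sorted[5] = oeeeo$  (last char: '$')
Last column: ooeee$
Original string S is at sorted index 5

Answer: ooeee$
5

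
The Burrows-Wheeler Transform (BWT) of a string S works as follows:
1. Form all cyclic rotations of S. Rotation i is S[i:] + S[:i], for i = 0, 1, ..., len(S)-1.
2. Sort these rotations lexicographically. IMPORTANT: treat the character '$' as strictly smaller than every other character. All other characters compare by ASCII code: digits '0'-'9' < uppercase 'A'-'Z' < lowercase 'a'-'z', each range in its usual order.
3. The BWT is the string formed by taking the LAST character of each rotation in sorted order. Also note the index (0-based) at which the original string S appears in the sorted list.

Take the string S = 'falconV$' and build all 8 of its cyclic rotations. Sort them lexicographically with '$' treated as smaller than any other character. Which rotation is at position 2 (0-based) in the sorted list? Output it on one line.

All 8 rotations (rotation i = S[i:]+S[:i]):
  rot[0] = falconV$
  rot[1] = alconV$f
  rot[2] = lconV$fa
  rot[3] = conV$fal
  rot[4] = onV$falc
  rot[5] = nV$falco
  rot[6] = V$falcon
  rot[7] = $falconV
Sorted (with $ < everything):
  sorted[0] = $falconV
  sorted[1] = V$falcon
  sorted[2] = alconV$f
  sorted[3] = conV$fal
  sorted[4] = falconV$
  sorted[5] = lconV$fa
  sorted[6] = nV$falco
  sorted[7] = onV$falc
sorted[2] = alconV$f

Answer: alconV$f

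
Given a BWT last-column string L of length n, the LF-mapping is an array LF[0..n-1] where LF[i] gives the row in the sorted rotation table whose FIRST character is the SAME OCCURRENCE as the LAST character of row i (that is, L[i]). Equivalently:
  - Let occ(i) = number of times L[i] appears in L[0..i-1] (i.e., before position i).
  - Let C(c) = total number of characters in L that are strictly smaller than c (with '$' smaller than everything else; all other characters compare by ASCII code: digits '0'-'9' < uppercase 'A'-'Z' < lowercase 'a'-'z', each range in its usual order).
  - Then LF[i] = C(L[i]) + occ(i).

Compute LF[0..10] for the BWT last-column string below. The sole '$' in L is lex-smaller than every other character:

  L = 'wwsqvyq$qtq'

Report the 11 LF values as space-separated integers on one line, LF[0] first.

Answer: 8 9 5 1 7 10 2 0 3 6 4

Derivation:
Char counts: '$':1, 'q':4, 's':1, 't':1, 'v':1, 'w':2, 'y':1
C (first-col start): C('$')=0, C('q')=1, C('s')=5, C('t')=6, C('v')=7, C('w')=8, C('y')=10
L[0]='w': occ=0, LF[0]=C('w')+0=8+0=8
L[1]='w': occ=1, LF[1]=C('w')+1=8+1=9
L[2]='s': occ=0, LF[2]=C('s')+0=5+0=5
L[3]='q': occ=0, LF[3]=C('q')+0=1+0=1
L[4]='v': occ=0, LF[4]=C('v')+0=7+0=7
L[5]='y': occ=0, LF[5]=C('y')+0=10+0=10
L[6]='q': occ=1, LF[6]=C('q')+1=1+1=2
L[7]='$': occ=0, LF[7]=C('$')+0=0+0=0
L[8]='q': occ=2, LF[8]=C('q')+2=1+2=3
L[9]='t': occ=0, LF[9]=C('t')+0=6+0=6
L[10]='q': occ=3, LF[10]=C('q')+3=1+3=4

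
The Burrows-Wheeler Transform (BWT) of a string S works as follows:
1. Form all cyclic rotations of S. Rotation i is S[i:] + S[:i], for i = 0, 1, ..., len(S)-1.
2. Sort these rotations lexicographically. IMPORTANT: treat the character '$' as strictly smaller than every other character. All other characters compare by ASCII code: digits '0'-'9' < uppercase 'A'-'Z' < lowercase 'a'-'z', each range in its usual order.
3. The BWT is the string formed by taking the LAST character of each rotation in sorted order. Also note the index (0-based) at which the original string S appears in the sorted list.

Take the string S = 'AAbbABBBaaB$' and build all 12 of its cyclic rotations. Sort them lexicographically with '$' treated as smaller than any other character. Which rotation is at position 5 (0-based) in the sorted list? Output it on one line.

All 12 rotations (rotation i = S[i:]+S[:i]):
  rot[0] = AAbbABBBaaB$
  rot[1] = AbbABBBaaB$A
  rot[2] = bbABBBaaB$AA
  rot[3] = bABBBaaB$AAb
  rot[4] = ABBBaaB$AAbb
  rot[5] = BBBaaB$AAbbA
  rot[6] = BBaaB$AAbbAB
  rot[7] = BaaB$AAbbABB
  rot[8] = aaB$AAbbABBB
  rot[9] = aB$AAbbABBBa
  rot[10] = B$AAbbABBBaa
  rot[11] = $AAbbABBBaaB
Sorted (with $ < everything):
  sorted[0] = $AAbbABBBaaB
  sorted[1] = AAbbABBBaaB$
  sorted[2] = ABBBaaB$AAbb
  sorted[3] = AbbABBBaaB$A
  sorted[4] = B$AAbbABBBaa
  sorted[5] = BBBaaB$AAbbA
  sorted[6] = BBaaB$AAbbAB
  sorted[7] = BaaB$AAbbABB
  sorted[8] = aB$AAbbABBBa
  sorted[9] = aaB$AAbbABBB
  sorted[10] = bABBBaaB$AAb
  sorted[11] = bbABBBaaB$AA
sorted[5] = BBBaaB$AAbbA

Answer: BBBaaB$AAbbA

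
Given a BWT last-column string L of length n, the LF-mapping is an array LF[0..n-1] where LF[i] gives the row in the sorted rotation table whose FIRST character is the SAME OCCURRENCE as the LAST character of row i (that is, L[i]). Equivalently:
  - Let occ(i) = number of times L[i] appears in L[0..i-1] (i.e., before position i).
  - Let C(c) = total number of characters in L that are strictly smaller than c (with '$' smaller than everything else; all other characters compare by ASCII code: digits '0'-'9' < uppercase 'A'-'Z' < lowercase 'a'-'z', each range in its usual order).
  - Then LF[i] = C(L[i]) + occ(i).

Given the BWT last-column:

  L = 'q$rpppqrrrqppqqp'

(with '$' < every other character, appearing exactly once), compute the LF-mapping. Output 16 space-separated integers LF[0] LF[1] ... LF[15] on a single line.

Char counts: '$':1, 'p':6, 'q':5, 'r':4
C (first-col start): C('$')=0, C('p')=1, C('q')=7, C('r')=12
L[0]='q': occ=0, LF[0]=C('q')+0=7+0=7
L[1]='$': occ=0, LF[1]=C('$')+0=0+0=0
L[2]='r': occ=0, LF[2]=C('r')+0=12+0=12
L[3]='p': occ=0, LF[3]=C('p')+0=1+0=1
L[4]='p': occ=1, LF[4]=C('p')+1=1+1=2
L[5]='p': occ=2, LF[5]=C('p')+2=1+2=3
L[6]='q': occ=1, LF[6]=C('q')+1=7+1=8
L[7]='r': occ=1, LF[7]=C('r')+1=12+1=13
L[8]='r': occ=2, LF[8]=C('r')+2=12+2=14
L[9]='r': occ=3, LF[9]=C('r')+3=12+3=15
L[10]='q': occ=2, LF[10]=C('q')+2=7+2=9
L[11]='p': occ=3, LF[11]=C('p')+3=1+3=4
L[12]='p': occ=4, LF[12]=C('p')+4=1+4=5
L[13]='q': occ=3, LF[13]=C('q')+3=7+3=10
L[14]='q': occ=4, LF[14]=C('q')+4=7+4=11
L[15]='p': occ=5, LF[15]=C('p')+5=1+5=6

Answer: 7 0 12 1 2 3 8 13 14 15 9 4 5 10 11 6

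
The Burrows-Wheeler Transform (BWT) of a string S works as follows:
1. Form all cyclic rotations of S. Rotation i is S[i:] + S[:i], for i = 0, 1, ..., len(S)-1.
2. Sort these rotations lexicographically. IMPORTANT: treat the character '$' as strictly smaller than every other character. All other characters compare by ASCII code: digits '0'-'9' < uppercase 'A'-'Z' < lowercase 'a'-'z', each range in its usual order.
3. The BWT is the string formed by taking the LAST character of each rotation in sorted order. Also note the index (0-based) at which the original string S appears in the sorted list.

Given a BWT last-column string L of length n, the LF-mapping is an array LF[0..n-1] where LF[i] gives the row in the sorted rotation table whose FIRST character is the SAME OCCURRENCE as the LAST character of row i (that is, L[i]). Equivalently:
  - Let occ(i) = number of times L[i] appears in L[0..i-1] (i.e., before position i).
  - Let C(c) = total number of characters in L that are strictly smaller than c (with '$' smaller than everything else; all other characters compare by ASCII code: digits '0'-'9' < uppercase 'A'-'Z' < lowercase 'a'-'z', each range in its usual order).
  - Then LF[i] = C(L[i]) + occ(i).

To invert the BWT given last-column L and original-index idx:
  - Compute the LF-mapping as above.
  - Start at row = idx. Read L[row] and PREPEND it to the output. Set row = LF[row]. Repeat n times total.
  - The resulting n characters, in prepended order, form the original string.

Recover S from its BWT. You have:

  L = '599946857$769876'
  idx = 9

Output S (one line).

Answer: 795778699466895$

Derivation:
LF mapping: 2 12 13 14 1 4 10 3 7 0 8 5 15 11 9 6
Walk LF starting at row 9, prepending L[row]:
  step 1: row=9, L[9]='$', prepend. Next row=LF[9]=0
  step 2: row=0, L[0]='5', prepend. Next row=LF[0]=2
  step 3: row=2, L[2]='9', prepend. Next row=LF[2]=13
  step 4: row=13, L[13]='8', prepend. Next row=LF[13]=11
  step 5: row=11, L[11]='6', prepend. Next row=LF[11]=5
  step 6: row=5, L[5]='6', prepend. Next row=LF[5]=4
  step 7: row=4, L[4]='4', prepend. Next row=LF[4]=1
  step 8: row=1, L[1]='9', prepend. Next row=LF[1]=12
  step 9: row=12, L[12]='9', prepend. Next row=LF[12]=15
  step 10: row=15, L[15]='6', prepend. Next row=LF[15]=6
  step 11: row=6, L[6]='8', prepend. Next row=LF[6]=10
  step 12: row=10, L[10]='7', prepend. Next row=LF[10]=8
  step 13: row=8, L[8]='7', prepend. Next row=LF[8]=7
  step 14: row=7, L[7]='5', prepend. Next row=LF[7]=3
  step 15: row=3, L[3]='9', prepend. Next row=LF[3]=14
  step 16: row=14, L[14]='7', prepend. Next row=LF[14]=9
Reversed output: 795778699466895$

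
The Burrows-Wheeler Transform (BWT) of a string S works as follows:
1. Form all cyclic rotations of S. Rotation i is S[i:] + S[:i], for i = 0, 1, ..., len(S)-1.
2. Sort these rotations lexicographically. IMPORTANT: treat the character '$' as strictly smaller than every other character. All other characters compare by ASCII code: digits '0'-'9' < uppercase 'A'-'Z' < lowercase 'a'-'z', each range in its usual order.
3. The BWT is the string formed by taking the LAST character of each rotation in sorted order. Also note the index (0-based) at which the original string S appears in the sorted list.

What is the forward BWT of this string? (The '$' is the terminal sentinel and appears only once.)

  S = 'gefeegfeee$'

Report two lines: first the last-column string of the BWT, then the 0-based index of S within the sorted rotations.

All 11 rotations (rotation i = S[i:]+S[:i]):
  rot[0] = gefeegfeee$
  rot[1] = efeegfeee$g
  rot[2] = feegfeee$ge
  rot[3] = eegfeee$gef
  rot[4] = egfeee$gefe
  rot[5] = gfeee$gefee
  rot[6] = feee$gefeeg
  rot[7] = eee$gefeegf
  rot[8] = ee$gefeegfe
  rot[9] = e$gefeegfee
  rot[10] = $gefeegfeee
Sorted (with $ < everything):
  sorted[0] = $gefeegfeee  (last char: 'e')
  sorted[1] = e$gefeegfee  (last char: 'e')
  sorted[2] = ee$gefeegfe  (last char: 'e')
  sorted[3] = eee$gefeegf  (last char: 'f')
  sorted[4] = eegfeee$gef  (last char: 'f')
  sorted[5] = efeegfeee$g  (last char: 'g')
  sorted[6] = egfeee$gefe  (last char: 'e')
  sorted[7] = feee$gefeeg  (last char: 'g')
  sorted[8] = feegfeee$ge  (last char: 'e')
  sorted[9] = gefeegfeee$  (last char: '$')
  sorted[10] = gfeee$gefee  (last char: 'e')
Last column: eeeffgege$e
Original string S is at sorted index 9

Answer: eeeffgege$e
9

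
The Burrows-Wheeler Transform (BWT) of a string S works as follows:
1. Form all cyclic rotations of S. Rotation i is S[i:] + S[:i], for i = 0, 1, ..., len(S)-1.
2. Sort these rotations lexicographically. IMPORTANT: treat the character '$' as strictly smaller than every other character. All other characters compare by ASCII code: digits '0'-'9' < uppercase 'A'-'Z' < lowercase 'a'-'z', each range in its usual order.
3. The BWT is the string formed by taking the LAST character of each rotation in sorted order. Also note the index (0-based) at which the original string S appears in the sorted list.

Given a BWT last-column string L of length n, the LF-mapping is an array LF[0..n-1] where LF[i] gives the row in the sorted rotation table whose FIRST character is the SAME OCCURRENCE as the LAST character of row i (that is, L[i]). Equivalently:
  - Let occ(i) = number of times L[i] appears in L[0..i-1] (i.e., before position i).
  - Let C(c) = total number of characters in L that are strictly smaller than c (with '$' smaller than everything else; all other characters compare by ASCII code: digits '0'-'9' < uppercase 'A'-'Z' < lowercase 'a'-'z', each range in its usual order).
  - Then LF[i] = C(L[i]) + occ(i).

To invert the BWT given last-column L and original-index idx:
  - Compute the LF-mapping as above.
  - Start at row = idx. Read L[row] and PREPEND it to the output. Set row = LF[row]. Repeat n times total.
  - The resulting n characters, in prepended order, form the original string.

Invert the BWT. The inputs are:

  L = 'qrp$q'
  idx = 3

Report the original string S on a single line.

LF mapping: 2 4 1 0 3
Walk LF starting at row 3, prepending L[row]:
  step 1: row=3, L[3]='$', prepend. Next row=LF[3]=0
  step 2: row=0, L[0]='q', prepend. Next row=LF[0]=2
  step 3: row=2, L[2]='p', prepend. Next row=LF[2]=1
  step 4: row=1, L[1]='r', prepend. Next row=LF[1]=4
  step 5: row=4, L[4]='q', prepend. Next row=LF[4]=3
Reversed output: qrpq$

Answer: qrpq$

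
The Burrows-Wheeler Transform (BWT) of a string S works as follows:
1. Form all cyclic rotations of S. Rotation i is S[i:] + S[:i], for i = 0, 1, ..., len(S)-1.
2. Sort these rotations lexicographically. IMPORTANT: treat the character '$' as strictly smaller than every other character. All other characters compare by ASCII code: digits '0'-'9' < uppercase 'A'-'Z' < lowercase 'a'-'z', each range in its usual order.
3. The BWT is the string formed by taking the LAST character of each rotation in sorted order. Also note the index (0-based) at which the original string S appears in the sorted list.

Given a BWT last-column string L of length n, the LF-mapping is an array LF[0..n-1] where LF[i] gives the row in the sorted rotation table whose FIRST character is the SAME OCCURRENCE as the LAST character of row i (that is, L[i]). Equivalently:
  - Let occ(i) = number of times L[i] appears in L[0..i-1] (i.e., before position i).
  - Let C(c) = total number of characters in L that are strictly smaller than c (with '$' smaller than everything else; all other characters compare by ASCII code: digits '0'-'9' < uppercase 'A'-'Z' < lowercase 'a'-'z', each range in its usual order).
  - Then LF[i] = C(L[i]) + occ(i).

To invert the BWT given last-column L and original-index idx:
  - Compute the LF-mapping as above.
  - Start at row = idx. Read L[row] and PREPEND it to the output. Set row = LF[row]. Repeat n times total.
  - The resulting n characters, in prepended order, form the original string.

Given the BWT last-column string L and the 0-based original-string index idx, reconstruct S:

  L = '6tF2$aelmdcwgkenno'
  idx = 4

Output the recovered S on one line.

Answer: acknowledgment2F6$

Derivation:
LF mapping: 2 16 3 1 0 4 7 11 12 6 5 17 9 10 8 13 14 15
Walk LF starting at row 4, prepending L[row]:
  step 1: row=4, L[4]='$', prepend. Next row=LF[4]=0
  step 2: row=0, L[0]='6', prepend. Next row=LF[0]=2
  step 3: row=2, L[2]='F', prepend. Next row=LF[2]=3
  step 4: row=3, L[3]='2', prepend. Next row=LF[3]=1
  step 5: row=1, L[1]='t', prepend. Next row=LF[1]=16
  step 6: row=16, L[16]='n', prepend. Next row=LF[16]=14
  step 7: row=14, L[14]='e', prepend. Next row=LF[14]=8
  step 8: row=8, L[8]='m', prepend. Next row=LF[8]=12
  step 9: row=12, L[12]='g', prepend. Next row=LF[12]=9
  step 10: row=9, L[9]='d', prepend. Next row=LF[9]=6
  step 11: row=6, L[6]='e', prepend. Next row=LF[6]=7
  step 12: row=7, L[7]='l', prepend. Next row=LF[7]=11
  step 13: row=11, L[11]='w', prepend. Next row=LF[11]=17
  step 14: row=17, L[17]='o', prepend. Next row=LF[17]=15
  step 15: row=15, L[15]='n', prepend. Next row=LF[15]=13
  step 16: row=13, L[13]='k', prepend. Next row=LF[13]=10
  step 17: row=10, L[10]='c', prepend. Next row=LF[10]=5
  step 18: row=5, L[5]='a', prepend. Next row=LF[5]=4
Reversed output: acknowledgment2F6$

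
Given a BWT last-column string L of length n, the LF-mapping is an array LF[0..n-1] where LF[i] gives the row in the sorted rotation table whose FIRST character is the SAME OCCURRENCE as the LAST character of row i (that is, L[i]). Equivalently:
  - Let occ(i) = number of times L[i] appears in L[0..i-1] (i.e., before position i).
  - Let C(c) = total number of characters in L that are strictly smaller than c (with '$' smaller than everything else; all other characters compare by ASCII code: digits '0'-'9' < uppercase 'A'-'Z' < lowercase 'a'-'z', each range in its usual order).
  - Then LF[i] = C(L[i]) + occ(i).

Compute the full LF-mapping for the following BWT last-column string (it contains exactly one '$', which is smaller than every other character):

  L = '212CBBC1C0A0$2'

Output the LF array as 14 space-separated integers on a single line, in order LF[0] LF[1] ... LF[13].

Char counts: '$':1, '0':2, '1':2, '2':3, 'A':1, 'B':2, 'C':3
C (first-col start): C('$')=0, C('0')=1, C('1')=3, C('2')=5, C('A')=8, C('B')=9, C('C')=11
L[0]='2': occ=0, LF[0]=C('2')+0=5+0=5
L[1]='1': occ=0, LF[1]=C('1')+0=3+0=3
L[2]='2': occ=1, LF[2]=C('2')+1=5+1=6
L[3]='C': occ=0, LF[3]=C('C')+0=11+0=11
L[4]='B': occ=0, LF[4]=C('B')+0=9+0=9
L[5]='B': occ=1, LF[5]=C('B')+1=9+1=10
L[6]='C': occ=1, LF[6]=C('C')+1=11+1=12
L[7]='1': occ=1, LF[7]=C('1')+1=3+1=4
L[8]='C': occ=2, LF[8]=C('C')+2=11+2=13
L[9]='0': occ=0, LF[9]=C('0')+0=1+0=1
L[10]='A': occ=0, LF[10]=C('A')+0=8+0=8
L[11]='0': occ=1, LF[11]=C('0')+1=1+1=2
L[12]='$': occ=0, LF[12]=C('$')+0=0+0=0
L[13]='2': occ=2, LF[13]=C('2')+2=5+2=7

Answer: 5 3 6 11 9 10 12 4 13 1 8 2 0 7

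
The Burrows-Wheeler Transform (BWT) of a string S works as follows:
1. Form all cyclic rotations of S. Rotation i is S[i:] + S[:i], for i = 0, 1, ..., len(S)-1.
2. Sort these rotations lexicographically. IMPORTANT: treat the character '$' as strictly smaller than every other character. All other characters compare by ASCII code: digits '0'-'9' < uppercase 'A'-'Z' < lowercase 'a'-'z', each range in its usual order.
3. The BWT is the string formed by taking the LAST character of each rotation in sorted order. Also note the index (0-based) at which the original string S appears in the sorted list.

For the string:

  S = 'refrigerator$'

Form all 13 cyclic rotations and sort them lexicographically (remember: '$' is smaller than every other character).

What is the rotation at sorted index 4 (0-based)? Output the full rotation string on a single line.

Answer: frigerator$re

Derivation:
All 13 rotations (rotation i = S[i:]+S[:i]):
  rot[0] = refrigerator$
  rot[1] = efrigerator$r
  rot[2] = frigerator$re
  rot[3] = rigerator$ref
  rot[4] = igerator$refr
  rot[5] = gerator$refri
  rot[6] = erator$refrig
  rot[7] = rator$refrige
  rot[8] = ator$refriger
  rot[9] = tor$refrigera
  rot[10] = or$refrigerat
  rot[11] = r$refrigerato
  rot[12] = $refrigerator
Sorted (with $ < everything):
  sorted[0] = $refrigerator
  sorted[1] = ator$refriger
  sorted[2] = efrigerator$r
  sorted[3] = erator$refrig
  sorted[4] = frigerator$re
  sorted[5] = gerator$refri
  sorted[6] = igerator$refr
  sorted[7] = or$refrigerat
  sorted[8] = r$refrigerato
  sorted[9] = rator$refrige
  sorted[10] = refrigerator$
  sorted[11] = rigerator$ref
  sorted[12] = tor$refrigera
sorted[4] = frigerator$re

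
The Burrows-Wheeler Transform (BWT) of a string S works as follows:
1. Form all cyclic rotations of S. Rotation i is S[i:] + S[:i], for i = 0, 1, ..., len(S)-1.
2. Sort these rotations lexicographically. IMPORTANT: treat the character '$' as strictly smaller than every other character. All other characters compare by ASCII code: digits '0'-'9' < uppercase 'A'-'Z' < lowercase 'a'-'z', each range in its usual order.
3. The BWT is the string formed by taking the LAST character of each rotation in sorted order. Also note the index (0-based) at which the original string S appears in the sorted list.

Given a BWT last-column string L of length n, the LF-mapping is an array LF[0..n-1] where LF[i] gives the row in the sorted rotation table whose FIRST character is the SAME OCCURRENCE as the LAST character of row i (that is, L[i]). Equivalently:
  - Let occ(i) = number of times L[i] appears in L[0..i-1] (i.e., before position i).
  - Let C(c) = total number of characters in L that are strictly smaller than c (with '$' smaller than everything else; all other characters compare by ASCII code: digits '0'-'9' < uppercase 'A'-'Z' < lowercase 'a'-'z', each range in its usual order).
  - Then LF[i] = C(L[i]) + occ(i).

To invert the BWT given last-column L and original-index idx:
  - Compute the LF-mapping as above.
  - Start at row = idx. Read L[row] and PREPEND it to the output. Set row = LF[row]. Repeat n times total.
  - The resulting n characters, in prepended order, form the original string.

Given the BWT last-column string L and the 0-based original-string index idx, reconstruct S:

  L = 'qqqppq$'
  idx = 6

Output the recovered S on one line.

LF mapping: 3 4 5 1 2 6 0
Walk LF starting at row 6, prepending L[row]:
  step 1: row=6, L[6]='$', prepend. Next row=LF[6]=0
  step 2: row=0, L[0]='q', prepend. Next row=LF[0]=3
  step 3: row=3, L[3]='p', prepend. Next row=LF[3]=1
  step 4: row=1, L[1]='q', prepend. Next row=LF[1]=4
  step 5: row=4, L[4]='p', prepend. Next row=LF[4]=2
  step 6: row=2, L[2]='q', prepend. Next row=LF[2]=5
  step 7: row=5, L[5]='q', prepend. Next row=LF[5]=6
Reversed output: qqpqpq$

Answer: qqpqpq$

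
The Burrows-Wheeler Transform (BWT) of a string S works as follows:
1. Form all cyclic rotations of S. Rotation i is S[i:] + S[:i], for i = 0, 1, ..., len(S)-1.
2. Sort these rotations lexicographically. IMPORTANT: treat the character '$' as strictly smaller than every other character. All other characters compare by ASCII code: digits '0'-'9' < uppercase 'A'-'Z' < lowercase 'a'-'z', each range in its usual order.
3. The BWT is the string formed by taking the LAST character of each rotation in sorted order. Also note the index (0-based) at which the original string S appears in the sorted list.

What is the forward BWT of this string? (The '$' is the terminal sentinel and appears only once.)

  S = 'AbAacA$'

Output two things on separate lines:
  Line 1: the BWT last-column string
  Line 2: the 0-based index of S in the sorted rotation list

Answer: Acb$AAa
3

Derivation:
All 7 rotations (rotation i = S[i:]+S[:i]):
  rot[0] = AbAacA$
  rot[1] = bAacA$A
  rot[2] = AacA$Ab
  rot[3] = acA$AbA
  rot[4] = cA$AbAa
  rot[5] = A$AbAac
  rot[6] = $AbAacA
Sorted (with $ < everything):
  sorted[0] = $AbAacA  (last char: 'A')
  sorted[1] = A$AbAac  (last char: 'c')
  sorted[2] = AacA$Ab  (last char: 'b')
  sorted[3] = AbAacA$  (last char: '$')
  sorted[4] = acA$AbA  (last char: 'A')
  sorted[5] = bAacA$A  (last char: 'A')
  sorted[6] = cA$AbAa  (last char: 'a')
Last column: Acb$AAa
Original string S is at sorted index 3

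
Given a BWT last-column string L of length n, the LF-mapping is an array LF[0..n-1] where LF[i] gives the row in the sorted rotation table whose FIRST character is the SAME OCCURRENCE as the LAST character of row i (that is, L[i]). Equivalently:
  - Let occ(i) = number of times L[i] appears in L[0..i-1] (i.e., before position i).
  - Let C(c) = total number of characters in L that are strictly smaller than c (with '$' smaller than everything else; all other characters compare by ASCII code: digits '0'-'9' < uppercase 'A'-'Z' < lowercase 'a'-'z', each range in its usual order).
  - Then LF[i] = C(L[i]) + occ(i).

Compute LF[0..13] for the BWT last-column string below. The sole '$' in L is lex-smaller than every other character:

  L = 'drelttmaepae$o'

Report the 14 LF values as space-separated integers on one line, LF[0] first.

Answer: 3 11 4 7 12 13 8 1 5 10 2 6 0 9

Derivation:
Char counts: '$':1, 'a':2, 'd':1, 'e':3, 'l':1, 'm':1, 'o':1, 'p':1, 'r':1, 't':2
C (first-col start): C('$')=0, C('a')=1, C('d')=3, C('e')=4, C('l')=7, C('m')=8, C('o')=9, C('p')=10, C('r')=11, C('t')=12
L[0]='d': occ=0, LF[0]=C('d')+0=3+0=3
L[1]='r': occ=0, LF[1]=C('r')+0=11+0=11
L[2]='e': occ=0, LF[2]=C('e')+0=4+0=4
L[3]='l': occ=0, LF[3]=C('l')+0=7+0=7
L[4]='t': occ=0, LF[4]=C('t')+0=12+0=12
L[5]='t': occ=1, LF[5]=C('t')+1=12+1=13
L[6]='m': occ=0, LF[6]=C('m')+0=8+0=8
L[7]='a': occ=0, LF[7]=C('a')+0=1+0=1
L[8]='e': occ=1, LF[8]=C('e')+1=4+1=5
L[9]='p': occ=0, LF[9]=C('p')+0=10+0=10
L[10]='a': occ=1, LF[10]=C('a')+1=1+1=2
L[11]='e': occ=2, LF[11]=C('e')+2=4+2=6
L[12]='$': occ=0, LF[12]=C('$')+0=0+0=0
L[13]='o': occ=0, LF[13]=C('o')+0=9+0=9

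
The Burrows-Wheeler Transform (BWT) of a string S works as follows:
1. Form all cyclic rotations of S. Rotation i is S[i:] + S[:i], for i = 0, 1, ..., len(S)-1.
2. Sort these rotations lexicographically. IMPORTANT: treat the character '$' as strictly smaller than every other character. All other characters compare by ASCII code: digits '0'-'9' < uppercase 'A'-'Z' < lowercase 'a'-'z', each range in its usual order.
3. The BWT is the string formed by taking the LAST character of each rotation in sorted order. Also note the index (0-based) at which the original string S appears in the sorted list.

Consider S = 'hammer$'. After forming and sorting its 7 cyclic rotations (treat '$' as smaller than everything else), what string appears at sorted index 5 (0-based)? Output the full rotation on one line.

Answer: mmer$ha

Derivation:
All 7 rotations (rotation i = S[i:]+S[:i]):
  rot[0] = hammer$
  rot[1] = ammer$h
  rot[2] = mmer$ha
  rot[3] = mer$ham
  rot[4] = er$hamm
  rot[5] = r$hamme
  rot[6] = $hammer
Sorted (with $ < everything):
  sorted[0] = $hammer
  sorted[1] = ammer$h
  sorted[2] = er$hamm
  sorted[3] = hammer$
  sorted[4] = mer$ham
  sorted[5] = mmer$ha
  sorted[6] = r$hamme
sorted[5] = mmer$ha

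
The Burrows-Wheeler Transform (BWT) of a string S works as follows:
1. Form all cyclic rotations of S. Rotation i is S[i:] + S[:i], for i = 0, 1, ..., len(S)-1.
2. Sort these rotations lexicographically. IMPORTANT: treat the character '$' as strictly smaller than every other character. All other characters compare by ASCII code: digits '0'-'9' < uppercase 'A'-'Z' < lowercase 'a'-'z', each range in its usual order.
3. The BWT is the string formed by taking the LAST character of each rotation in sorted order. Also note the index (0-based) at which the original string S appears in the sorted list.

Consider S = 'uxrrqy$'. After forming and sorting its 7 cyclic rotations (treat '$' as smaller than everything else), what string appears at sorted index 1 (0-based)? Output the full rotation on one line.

Answer: qy$uxrr

Derivation:
All 7 rotations (rotation i = S[i:]+S[:i]):
  rot[0] = uxrrqy$
  rot[1] = xrrqy$u
  rot[2] = rrqy$ux
  rot[3] = rqy$uxr
  rot[4] = qy$uxrr
  rot[5] = y$uxrrq
  rot[6] = $uxrrqy
Sorted (with $ < everything):
  sorted[0] = $uxrrqy
  sorted[1] = qy$uxrr
  sorted[2] = rqy$uxr
  sorted[3] = rrqy$ux
  sorted[4] = uxrrqy$
  sorted[5] = xrrqy$u
  sorted[6] = y$uxrrq
sorted[1] = qy$uxrr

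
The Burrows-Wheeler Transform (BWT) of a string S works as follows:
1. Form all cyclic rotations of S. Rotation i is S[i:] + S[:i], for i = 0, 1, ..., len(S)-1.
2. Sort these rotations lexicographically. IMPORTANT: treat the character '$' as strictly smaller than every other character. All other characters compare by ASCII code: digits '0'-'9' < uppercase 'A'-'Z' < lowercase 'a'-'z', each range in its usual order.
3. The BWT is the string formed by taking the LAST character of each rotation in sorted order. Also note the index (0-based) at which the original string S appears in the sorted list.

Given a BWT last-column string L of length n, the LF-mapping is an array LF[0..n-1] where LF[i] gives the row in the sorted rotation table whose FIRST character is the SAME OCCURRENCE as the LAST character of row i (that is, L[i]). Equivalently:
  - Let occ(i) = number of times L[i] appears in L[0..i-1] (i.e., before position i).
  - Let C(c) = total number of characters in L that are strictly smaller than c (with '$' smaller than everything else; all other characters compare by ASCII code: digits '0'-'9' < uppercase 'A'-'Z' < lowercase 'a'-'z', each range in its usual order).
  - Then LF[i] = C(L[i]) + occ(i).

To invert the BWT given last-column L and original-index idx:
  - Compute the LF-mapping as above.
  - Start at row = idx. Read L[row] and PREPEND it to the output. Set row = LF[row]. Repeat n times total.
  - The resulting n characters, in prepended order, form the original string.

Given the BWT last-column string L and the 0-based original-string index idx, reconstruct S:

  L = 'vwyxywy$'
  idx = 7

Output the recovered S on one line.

Answer: yyxwywv$

Derivation:
LF mapping: 1 2 5 4 6 3 7 0
Walk LF starting at row 7, prepending L[row]:
  step 1: row=7, L[7]='$', prepend. Next row=LF[7]=0
  step 2: row=0, L[0]='v', prepend. Next row=LF[0]=1
  step 3: row=1, L[1]='w', prepend. Next row=LF[1]=2
  step 4: row=2, L[2]='y', prepend. Next row=LF[2]=5
  step 5: row=5, L[5]='w', prepend. Next row=LF[5]=3
  step 6: row=3, L[3]='x', prepend. Next row=LF[3]=4
  step 7: row=4, L[4]='y', prepend. Next row=LF[4]=6
  step 8: row=6, L[6]='y', prepend. Next row=LF[6]=7
Reversed output: yyxwywv$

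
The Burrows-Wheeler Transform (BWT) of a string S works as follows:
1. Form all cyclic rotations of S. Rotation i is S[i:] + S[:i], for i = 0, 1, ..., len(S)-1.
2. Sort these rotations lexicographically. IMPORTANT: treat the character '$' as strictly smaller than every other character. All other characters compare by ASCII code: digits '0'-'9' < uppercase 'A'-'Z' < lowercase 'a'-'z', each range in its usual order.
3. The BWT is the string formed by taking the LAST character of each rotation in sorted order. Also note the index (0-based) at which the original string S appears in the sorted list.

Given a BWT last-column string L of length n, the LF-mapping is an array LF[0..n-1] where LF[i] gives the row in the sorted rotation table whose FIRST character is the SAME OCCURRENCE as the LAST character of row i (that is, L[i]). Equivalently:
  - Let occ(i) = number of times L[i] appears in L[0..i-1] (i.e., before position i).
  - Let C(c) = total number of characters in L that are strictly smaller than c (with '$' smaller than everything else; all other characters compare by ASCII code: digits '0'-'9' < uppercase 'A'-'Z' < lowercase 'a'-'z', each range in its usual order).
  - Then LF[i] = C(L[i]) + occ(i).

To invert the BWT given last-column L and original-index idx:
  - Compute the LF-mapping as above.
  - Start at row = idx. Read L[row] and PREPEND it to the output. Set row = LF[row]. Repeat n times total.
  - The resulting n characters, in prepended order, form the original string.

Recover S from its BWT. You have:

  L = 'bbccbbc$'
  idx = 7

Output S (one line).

Answer: ccbbcbb$

Derivation:
LF mapping: 1 2 5 6 3 4 7 0
Walk LF starting at row 7, prepending L[row]:
  step 1: row=7, L[7]='$', prepend. Next row=LF[7]=0
  step 2: row=0, L[0]='b', prepend. Next row=LF[0]=1
  step 3: row=1, L[1]='b', prepend. Next row=LF[1]=2
  step 4: row=2, L[2]='c', prepend. Next row=LF[2]=5
  step 5: row=5, L[5]='b', prepend. Next row=LF[5]=4
  step 6: row=4, L[4]='b', prepend. Next row=LF[4]=3
  step 7: row=3, L[3]='c', prepend. Next row=LF[3]=6
  step 8: row=6, L[6]='c', prepend. Next row=LF[6]=7
Reversed output: ccbbcbb$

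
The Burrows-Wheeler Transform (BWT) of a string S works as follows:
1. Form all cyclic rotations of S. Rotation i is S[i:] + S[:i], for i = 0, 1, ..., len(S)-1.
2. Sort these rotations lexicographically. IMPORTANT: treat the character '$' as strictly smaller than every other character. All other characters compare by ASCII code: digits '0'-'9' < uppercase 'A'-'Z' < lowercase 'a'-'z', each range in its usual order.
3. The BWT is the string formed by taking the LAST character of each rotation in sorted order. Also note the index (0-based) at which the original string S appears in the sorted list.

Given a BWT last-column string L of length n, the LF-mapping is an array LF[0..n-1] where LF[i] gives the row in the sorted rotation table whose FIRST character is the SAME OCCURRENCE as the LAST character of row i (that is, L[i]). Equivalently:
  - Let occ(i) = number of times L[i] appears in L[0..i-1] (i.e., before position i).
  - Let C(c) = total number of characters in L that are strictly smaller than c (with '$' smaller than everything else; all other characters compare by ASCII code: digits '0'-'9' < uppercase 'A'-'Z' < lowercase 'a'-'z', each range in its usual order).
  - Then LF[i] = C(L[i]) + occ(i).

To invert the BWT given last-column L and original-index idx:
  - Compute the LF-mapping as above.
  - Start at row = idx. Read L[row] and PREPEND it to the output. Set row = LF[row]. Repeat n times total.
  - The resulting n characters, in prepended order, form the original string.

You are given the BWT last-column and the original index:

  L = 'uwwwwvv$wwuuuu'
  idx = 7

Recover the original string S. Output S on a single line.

Answer: vvuwwuwuwuwwu$

Derivation:
LF mapping: 1 8 9 10 11 6 7 0 12 13 2 3 4 5
Walk LF starting at row 7, prepending L[row]:
  step 1: row=7, L[7]='$', prepend. Next row=LF[7]=0
  step 2: row=0, L[0]='u', prepend. Next row=LF[0]=1
  step 3: row=1, L[1]='w', prepend. Next row=LF[1]=8
  step 4: row=8, L[8]='w', prepend. Next row=LF[8]=12
  step 5: row=12, L[12]='u', prepend. Next row=LF[12]=4
  step 6: row=4, L[4]='w', prepend. Next row=LF[4]=11
  step 7: row=11, L[11]='u', prepend. Next row=LF[11]=3
  step 8: row=3, L[3]='w', prepend. Next row=LF[3]=10
  step 9: row=10, L[10]='u', prepend. Next row=LF[10]=2
  step 10: row=2, L[2]='w', prepend. Next row=LF[2]=9
  step 11: row=9, L[9]='w', prepend. Next row=LF[9]=13
  step 12: row=13, L[13]='u', prepend. Next row=LF[13]=5
  step 13: row=5, L[5]='v', prepend. Next row=LF[5]=6
  step 14: row=6, L[6]='v', prepend. Next row=LF[6]=7
Reversed output: vvuwwuwuwuwwu$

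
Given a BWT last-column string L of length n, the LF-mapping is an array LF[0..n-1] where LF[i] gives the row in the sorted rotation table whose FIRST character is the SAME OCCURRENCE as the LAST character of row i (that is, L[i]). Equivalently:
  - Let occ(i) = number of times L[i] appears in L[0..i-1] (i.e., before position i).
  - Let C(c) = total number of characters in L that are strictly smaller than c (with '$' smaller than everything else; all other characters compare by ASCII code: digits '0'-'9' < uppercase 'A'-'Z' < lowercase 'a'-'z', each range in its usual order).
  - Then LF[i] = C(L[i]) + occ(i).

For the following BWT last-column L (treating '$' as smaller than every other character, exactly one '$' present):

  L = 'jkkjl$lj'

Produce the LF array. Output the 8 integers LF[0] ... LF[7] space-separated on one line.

Char counts: '$':1, 'j':3, 'k':2, 'l':2
C (first-col start): C('$')=0, C('j')=1, C('k')=4, C('l')=6
L[0]='j': occ=0, LF[0]=C('j')+0=1+0=1
L[1]='k': occ=0, LF[1]=C('k')+0=4+0=4
L[2]='k': occ=1, LF[2]=C('k')+1=4+1=5
L[3]='j': occ=1, LF[3]=C('j')+1=1+1=2
L[4]='l': occ=0, LF[4]=C('l')+0=6+0=6
L[5]='$': occ=0, LF[5]=C('$')+0=0+0=0
L[6]='l': occ=1, LF[6]=C('l')+1=6+1=7
L[7]='j': occ=2, LF[7]=C('j')+2=1+2=3

Answer: 1 4 5 2 6 0 7 3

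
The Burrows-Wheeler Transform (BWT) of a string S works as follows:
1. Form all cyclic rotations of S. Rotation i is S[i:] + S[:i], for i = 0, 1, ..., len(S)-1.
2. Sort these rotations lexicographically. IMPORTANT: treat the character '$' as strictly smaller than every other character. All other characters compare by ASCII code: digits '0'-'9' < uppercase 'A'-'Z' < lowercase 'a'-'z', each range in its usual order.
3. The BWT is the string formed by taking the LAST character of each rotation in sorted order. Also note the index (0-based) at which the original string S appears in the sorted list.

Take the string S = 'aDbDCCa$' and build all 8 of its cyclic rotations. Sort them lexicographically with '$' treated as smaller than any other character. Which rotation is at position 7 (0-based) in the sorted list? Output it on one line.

Answer: bDCCa$aD

Derivation:
All 8 rotations (rotation i = S[i:]+S[:i]):
  rot[0] = aDbDCCa$
  rot[1] = DbDCCa$a
  rot[2] = bDCCa$aD
  rot[3] = DCCa$aDb
  rot[4] = CCa$aDbD
  rot[5] = Ca$aDbDC
  rot[6] = a$aDbDCC
  rot[7] = $aDbDCCa
Sorted (with $ < everything):
  sorted[0] = $aDbDCCa
  sorted[1] = CCa$aDbD
  sorted[2] = Ca$aDbDC
  sorted[3] = DCCa$aDb
  sorted[4] = DbDCCa$a
  sorted[5] = a$aDbDCC
  sorted[6] = aDbDCCa$
  sorted[7] = bDCCa$aD
sorted[7] = bDCCa$aD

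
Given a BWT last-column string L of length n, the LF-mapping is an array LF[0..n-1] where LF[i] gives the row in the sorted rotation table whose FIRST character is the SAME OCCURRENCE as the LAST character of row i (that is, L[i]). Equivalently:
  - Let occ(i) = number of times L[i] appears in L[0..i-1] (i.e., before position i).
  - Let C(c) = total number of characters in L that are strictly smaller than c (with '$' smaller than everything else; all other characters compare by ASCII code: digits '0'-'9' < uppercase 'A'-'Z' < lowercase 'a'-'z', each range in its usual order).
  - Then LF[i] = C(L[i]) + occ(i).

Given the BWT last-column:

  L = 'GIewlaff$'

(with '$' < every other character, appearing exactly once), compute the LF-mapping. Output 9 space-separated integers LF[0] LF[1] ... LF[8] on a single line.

Char counts: '$':1, 'G':1, 'I':1, 'a':1, 'e':1, 'f':2, 'l':1, 'w':1
C (first-col start): C('$')=0, C('G')=1, C('I')=2, C('a')=3, C('e')=4, C('f')=5, C('l')=7, C('w')=8
L[0]='G': occ=0, LF[0]=C('G')+0=1+0=1
L[1]='I': occ=0, LF[1]=C('I')+0=2+0=2
L[2]='e': occ=0, LF[2]=C('e')+0=4+0=4
L[3]='w': occ=0, LF[3]=C('w')+0=8+0=8
L[4]='l': occ=0, LF[4]=C('l')+0=7+0=7
L[5]='a': occ=0, LF[5]=C('a')+0=3+0=3
L[6]='f': occ=0, LF[6]=C('f')+0=5+0=5
L[7]='f': occ=1, LF[7]=C('f')+1=5+1=6
L[8]='$': occ=0, LF[8]=C('$')+0=0+0=0

Answer: 1 2 4 8 7 3 5 6 0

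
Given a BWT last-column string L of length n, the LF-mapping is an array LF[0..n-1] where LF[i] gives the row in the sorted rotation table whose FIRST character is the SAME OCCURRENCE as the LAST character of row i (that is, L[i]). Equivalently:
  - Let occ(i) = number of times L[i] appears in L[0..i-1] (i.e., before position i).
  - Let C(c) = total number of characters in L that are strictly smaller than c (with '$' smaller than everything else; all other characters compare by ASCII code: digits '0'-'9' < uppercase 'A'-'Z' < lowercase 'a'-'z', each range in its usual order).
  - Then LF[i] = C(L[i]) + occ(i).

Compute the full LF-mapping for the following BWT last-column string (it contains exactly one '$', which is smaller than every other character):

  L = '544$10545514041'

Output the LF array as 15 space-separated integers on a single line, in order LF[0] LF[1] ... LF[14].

Char counts: '$':1, '0':2, '1':3, '4':5, '5':4
C (first-col start): C('$')=0, C('0')=1, C('1')=3, C('4')=6, C('5')=11
L[0]='5': occ=0, LF[0]=C('5')+0=11+0=11
L[1]='4': occ=0, LF[1]=C('4')+0=6+0=6
L[2]='4': occ=1, LF[2]=C('4')+1=6+1=7
L[3]='$': occ=0, LF[3]=C('$')+0=0+0=0
L[4]='1': occ=0, LF[4]=C('1')+0=3+0=3
L[5]='0': occ=0, LF[5]=C('0')+0=1+0=1
L[6]='5': occ=1, LF[6]=C('5')+1=11+1=12
L[7]='4': occ=2, LF[7]=C('4')+2=6+2=8
L[8]='5': occ=2, LF[8]=C('5')+2=11+2=13
L[9]='5': occ=3, LF[9]=C('5')+3=11+3=14
L[10]='1': occ=1, LF[10]=C('1')+1=3+1=4
L[11]='4': occ=3, LF[11]=C('4')+3=6+3=9
L[12]='0': occ=1, LF[12]=C('0')+1=1+1=2
L[13]='4': occ=4, LF[13]=C('4')+4=6+4=10
L[14]='1': occ=2, LF[14]=C('1')+2=3+2=5

Answer: 11 6 7 0 3 1 12 8 13 14 4 9 2 10 5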